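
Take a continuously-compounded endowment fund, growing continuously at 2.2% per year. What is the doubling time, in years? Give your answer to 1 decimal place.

doubling time ≈ 31.5 years

doubling time = ln(2) / |r| = 0.69315 / 0.022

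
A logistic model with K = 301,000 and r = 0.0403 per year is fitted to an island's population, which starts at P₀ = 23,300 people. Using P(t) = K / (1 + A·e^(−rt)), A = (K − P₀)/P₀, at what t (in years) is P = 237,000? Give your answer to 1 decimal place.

A = (301000 − 23300)/23300 = 11.91845
237000 = 301000/(1 + 11.91845·e^(−0.0403t)) → 1 + 11.91845·e^(−0.0403t) = 1.27004
e^(−0.0403t) = 0.022657 → t = ln(44.13553)/0.0403 = 3.78727/0.0403

t ≈ 94.0 years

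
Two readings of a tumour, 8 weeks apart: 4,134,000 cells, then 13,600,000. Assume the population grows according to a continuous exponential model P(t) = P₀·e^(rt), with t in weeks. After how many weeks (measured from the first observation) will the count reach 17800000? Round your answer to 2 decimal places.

t ≈ 9.81 weeks

r = ln(13600000/4134000) / 8 ≈ 0.148853 per week
t = ln(17800000/4134000) / r = 1.45995 / 0.148853 ≈ 9.808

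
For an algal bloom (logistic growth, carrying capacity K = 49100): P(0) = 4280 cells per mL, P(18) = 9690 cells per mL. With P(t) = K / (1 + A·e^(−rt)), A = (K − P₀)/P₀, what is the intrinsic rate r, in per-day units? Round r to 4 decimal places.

r ≈ 0.0525 per day

A = (49100 − 4280)/4280 = 10.47196
9690 = 49100/(1 + 10.47196·e^(−r·18)) → e^(−18r) = (5.06708 − 1)/10.47196 = 0.388378
r = −ln(0.388378)/18 = 0.94578/18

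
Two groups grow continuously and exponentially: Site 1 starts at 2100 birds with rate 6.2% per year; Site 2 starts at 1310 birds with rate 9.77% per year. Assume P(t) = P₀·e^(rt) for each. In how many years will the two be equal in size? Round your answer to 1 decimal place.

2100·e^(0.062t) = 1310·e^(0.0977t)
2100/1310 = e^((0.0977 − 0.062)t) → ln(1.60305) = 0.0357·t
t = 0.47191 / 0.0357

t ≈ 13.2 years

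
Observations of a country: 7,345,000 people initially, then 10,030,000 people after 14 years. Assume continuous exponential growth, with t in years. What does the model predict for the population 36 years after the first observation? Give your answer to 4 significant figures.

≈ 16,370,000 people

r = ln(10030000/7345000) / 14 ≈ 0.022254 per year
P(36) = 7345000 · e^(0.022254·36) = 7345000 · 2.22812 ≈ 16365511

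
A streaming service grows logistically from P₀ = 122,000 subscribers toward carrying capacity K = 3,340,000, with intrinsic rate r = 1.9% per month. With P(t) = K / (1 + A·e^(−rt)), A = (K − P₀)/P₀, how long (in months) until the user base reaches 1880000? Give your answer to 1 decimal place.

A = (3340000 − 122000)/122000 = 26.37705
1880000 = 3340000/(1 + 26.37705·e^(−0.019t)) → 1 + 26.37705·e^(−0.019t) = 1.7766
e^(−0.019t) = 0.029442 → t = ln(33.96497)/0.019 = 3.52533/0.019

t ≈ 185.5 months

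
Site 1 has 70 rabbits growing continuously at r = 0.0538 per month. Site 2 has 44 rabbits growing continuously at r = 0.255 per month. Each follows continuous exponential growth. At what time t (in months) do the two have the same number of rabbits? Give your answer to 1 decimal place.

t ≈ 2.3 months

70·e^(0.0538t) = 44·e^(0.255t)
70/44 = e^((0.255 − 0.0538)t) → ln(1.59091) = 0.2012·t
t = 0.46431 / 0.2012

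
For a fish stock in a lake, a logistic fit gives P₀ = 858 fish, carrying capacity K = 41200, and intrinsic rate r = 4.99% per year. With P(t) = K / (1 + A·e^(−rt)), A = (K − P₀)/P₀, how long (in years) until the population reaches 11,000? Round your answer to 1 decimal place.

t ≈ 56.9 years

A = (41200 − 858)/858 = 47.01865
11000 = 41200/(1 + 47.01865·e^(−0.0499t)) → 1 + 47.01865·e^(−0.0499t) = 3.74545
e^(−0.0499t) = 0.058391 → t = ln(17.126)/0.0499 = 2.8406/0.0499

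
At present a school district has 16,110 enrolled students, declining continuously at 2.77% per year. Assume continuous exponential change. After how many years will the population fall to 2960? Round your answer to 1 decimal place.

2960 = 16110 · e^(-0.0277·t)
t = ln(2960/16110) / -0.0277 = ln(0.18374) / -0.0277 = -1.69425 / -0.0277

t ≈ 61.2 years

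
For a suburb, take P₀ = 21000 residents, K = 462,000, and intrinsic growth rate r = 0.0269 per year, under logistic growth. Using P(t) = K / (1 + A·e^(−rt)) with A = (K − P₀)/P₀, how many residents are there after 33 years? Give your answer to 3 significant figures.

A = (462000 − 21000)/21000 = 21
P(33) = 462000 / (1 + 21·e^(−0.0269·33)) = 462000 / (1 + 21·0.411601)
= 462000 / 9.64363 ≈ 47907.28

≈ 47,900 residents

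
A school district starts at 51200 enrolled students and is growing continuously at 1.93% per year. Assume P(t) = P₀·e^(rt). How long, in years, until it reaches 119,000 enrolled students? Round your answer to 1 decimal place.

119000 = 51200 · e^(0.0193·t)
t = ln(119000/51200) / 0.0193 = ln(2.32422) / 0.0193 = 0.84338 / 0.0193

t ≈ 43.7 years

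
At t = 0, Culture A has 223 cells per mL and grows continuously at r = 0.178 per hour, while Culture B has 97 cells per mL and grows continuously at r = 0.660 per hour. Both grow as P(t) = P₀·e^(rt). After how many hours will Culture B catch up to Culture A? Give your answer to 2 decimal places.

223·e^(0.178t) = 97·e^(0.66t)
223/97 = e^((0.66 − 0.178)t) → ln(2.29897) = 0.482·t
t = 0.83246 / 0.482

t ≈ 1.73 hours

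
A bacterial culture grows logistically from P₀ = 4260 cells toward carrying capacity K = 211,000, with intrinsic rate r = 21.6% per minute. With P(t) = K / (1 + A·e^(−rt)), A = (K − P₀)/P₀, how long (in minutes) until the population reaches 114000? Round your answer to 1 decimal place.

t ≈ 18.7 minutes

A = (211000 − 4260)/4260 = 48.53052
114000 = 211000/(1 + 48.53052·e^(−0.216t)) → 1 + 48.53052·e^(−0.216t) = 1.85088
e^(−0.216t) = 0.017533 → t = ln(57.03586)/0.216 = 4.04368/0.216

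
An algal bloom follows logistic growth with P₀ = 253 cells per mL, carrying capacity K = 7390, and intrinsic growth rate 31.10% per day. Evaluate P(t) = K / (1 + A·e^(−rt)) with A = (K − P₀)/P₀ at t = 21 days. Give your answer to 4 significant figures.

A = (7390 − 253)/253 = 28.20949
P(21) = 7390 / (1 + 28.20949·e^(−0.311·21)) = 7390 / (1 + 28.20949·0.001458)
= 7390 / 1.04112 ≈ 7098.15

≈ 7,098 cells per mL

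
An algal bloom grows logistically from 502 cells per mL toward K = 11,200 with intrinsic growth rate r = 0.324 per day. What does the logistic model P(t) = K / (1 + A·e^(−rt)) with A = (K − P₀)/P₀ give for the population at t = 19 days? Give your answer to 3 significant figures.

A = (11200 − 502)/502 = 21.31076
P(19) = 11200 / (1 + 21.31076·e^(−0.324·19)) = 11200 / (1 + 21.31076·0.002121)
= 11200 / 1.04519 ≈ 10715.71

≈ 10,700 cells per mL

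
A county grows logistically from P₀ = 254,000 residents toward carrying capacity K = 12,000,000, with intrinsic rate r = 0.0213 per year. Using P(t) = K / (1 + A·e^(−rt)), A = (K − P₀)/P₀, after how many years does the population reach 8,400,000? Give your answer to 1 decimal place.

A = (12000000 − 254000)/254000 = 46.24409
8400000 = 12000000/(1 + 46.24409·e^(−0.0213t)) → 1 + 46.24409·e^(−0.0213t) = 1.42857
e^(−0.0213t) = 0.009268 → t = ln(107.90289)/0.0213 = 4.68123/0.0213

t ≈ 219.8 years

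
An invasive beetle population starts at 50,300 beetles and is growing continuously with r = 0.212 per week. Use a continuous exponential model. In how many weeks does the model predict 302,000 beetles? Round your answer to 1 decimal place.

302000 = 50300 · e^(0.212·t)
t = ln(302000/50300) / 0.212 = ln(6.00398) / 0.212 = 1.79242 / 0.212

t ≈ 8.5 weeks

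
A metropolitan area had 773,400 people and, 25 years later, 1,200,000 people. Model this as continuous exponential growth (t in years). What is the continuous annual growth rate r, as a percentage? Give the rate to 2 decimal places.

r ≈ 1.76% per year

1200000 = 773400 · e^(r·25)
e^(25r) = 1200000/773400 = 1.55159
r = ln(1.55159) / 25 = 0.43928 / 25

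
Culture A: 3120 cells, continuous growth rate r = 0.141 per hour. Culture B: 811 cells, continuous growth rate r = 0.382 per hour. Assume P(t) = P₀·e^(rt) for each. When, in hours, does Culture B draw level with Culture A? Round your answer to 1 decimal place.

3120·e^(0.141t) = 811·e^(0.382t)
3120/811 = e^((0.382 − 0.141)t) → ln(3.8471) = 0.241·t
t = 1.34732 / 0.241

t ≈ 5.6 hours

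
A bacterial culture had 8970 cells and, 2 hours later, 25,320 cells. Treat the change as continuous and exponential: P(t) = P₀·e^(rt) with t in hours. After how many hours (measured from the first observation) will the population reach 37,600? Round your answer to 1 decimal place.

r = ln(25320/8970) / 2 ≈ 0.518854 per hour
t = ln(37600/8970) / r = 1.43312 / 0.518854 ≈ 2.762

t ≈ 2.8 hours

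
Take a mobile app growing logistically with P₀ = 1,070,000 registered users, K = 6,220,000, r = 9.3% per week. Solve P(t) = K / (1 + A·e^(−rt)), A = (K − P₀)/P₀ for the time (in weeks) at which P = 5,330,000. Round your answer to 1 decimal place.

A = (6220000 − 1070000)/1070000 = 4.81308
5330000 = 6220000/(1 + 4.81308·e^(−0.093t)) → 1 + 4.81308·e^(−0.093t) = 1.16698
e^(−0.093t) = 0.034693 → t = ln(28.82443)/0.093 = 3.36122/0.093

t ≈ 36.1 weeks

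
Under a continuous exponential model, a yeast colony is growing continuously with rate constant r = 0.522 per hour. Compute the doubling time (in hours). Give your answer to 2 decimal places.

doubling time = ln(2) / |r| = 0.69315 / 0.522

doubling time ≈ 1.33 hours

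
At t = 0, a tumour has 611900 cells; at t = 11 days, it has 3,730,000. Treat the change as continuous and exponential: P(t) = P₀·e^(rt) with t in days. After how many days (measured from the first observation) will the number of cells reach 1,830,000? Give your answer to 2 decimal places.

t ≈ 6.67 days

r = ln(3730000/611900) / 11 ≈ 0.164327 per day
t = ln(1830000/611900) / r = 1.0955 / 0.164327 ≈ 6.667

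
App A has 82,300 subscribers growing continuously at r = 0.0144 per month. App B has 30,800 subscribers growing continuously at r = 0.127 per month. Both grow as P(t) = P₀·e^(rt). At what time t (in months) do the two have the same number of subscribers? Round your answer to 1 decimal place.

82300·e^(0.0144t) = 30800·e^(0.127t)
82300/30800 = e^((0.127 − 0.0144)t) → ln(2.67208) = 0.1126·t
t = 0.98286 / 0.1126

t ≈ 8.7 months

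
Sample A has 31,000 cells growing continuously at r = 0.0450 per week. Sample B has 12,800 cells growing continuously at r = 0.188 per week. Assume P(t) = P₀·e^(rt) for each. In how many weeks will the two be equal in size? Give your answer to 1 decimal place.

t ≈ 6.2 weeks

31000·e^(0.045t) = 12800·e^(0.188t)
31000/12800 = e^((0.188 − 0.045)t) → ln(2.42188) = 0.143·t
t = 0.88454 / 0.143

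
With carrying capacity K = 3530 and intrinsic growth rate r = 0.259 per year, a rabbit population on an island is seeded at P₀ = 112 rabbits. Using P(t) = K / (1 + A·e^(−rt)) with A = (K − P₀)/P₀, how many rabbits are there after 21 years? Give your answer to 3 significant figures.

A = (3530 − 112)/112 = 30.51786
P(21) = 3530 / (1 + 30.51786·e^(−0.259·21)) = 3530 / (1 + 30.51786·0.004344)
= 3530 / 1.13256 ≈ 3116.82

≈ 3,120 rabbits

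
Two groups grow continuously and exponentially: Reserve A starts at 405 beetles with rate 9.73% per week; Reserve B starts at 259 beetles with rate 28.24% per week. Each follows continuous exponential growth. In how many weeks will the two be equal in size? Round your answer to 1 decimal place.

405·e^(0.0973t) = 259·e^(0.2824t)
405/259 = e^((0.2824 − 0.0973)t) → ln(1.56371) = 0.1851·t
t = 0.44706 / 0.1851

t ≈ 2.4 weeks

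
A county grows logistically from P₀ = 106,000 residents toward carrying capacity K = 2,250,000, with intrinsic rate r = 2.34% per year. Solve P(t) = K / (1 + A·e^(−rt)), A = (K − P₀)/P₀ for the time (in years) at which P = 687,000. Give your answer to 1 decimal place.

A = (2250000 − 106000)/106000 = 20.22642
687000 = 2250000/(1 + 20.22642·e^(−0.0234t)) → 1 + 20.22642·e^(−0.0234t) = 3.27511
e^(−0.0234t) = 0.112482 → t = ln(8.89031)/0.0234 = 2.18496/0.0234

t ≈ 93.4 years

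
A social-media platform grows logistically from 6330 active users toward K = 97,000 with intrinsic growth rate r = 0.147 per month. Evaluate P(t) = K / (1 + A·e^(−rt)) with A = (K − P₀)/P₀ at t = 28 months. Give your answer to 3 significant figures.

≈ 78,600 active users

A = (97000 − 6330)/6330 = 14.32385
P(28) = 97000 / (1 + 14.32385·e^(−0.147·28)) = 97000 / (1 + 14.32385·0.01631)
= 97000 / 1.23362 ≈ 78630.59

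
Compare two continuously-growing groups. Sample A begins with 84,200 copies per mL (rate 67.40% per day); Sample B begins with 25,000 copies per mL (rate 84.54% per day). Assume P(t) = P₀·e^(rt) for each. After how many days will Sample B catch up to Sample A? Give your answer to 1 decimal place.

t ≈ 7.1 days

84200·e^(0.674t) = 25000·e^(0.8454t)
84200/25000 = e^((0.8454 − 0.674)t) → ln(3.368) = 0.1714·t
t = 1.21432 / 0.1714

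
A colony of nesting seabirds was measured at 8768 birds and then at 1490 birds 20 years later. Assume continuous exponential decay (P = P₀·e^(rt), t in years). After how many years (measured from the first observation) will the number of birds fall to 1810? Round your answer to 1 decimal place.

t ≈ 17.8 years

r = ln(1490/8768) / 20 ≈ -0.088617 per year
t = ln(1810/8768) / r = -1.57778 / -0.088617 ≈ 17.805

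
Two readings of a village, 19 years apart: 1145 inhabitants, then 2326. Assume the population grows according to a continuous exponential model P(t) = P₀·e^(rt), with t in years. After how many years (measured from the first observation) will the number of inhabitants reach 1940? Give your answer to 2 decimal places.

r = ln(2326/1145) / 19 ≈ 0.037302 per year
t = ln(1940/1145) / r = 0.52728 / 0.037302 ≈ 14.135

t ≈ 14.14 years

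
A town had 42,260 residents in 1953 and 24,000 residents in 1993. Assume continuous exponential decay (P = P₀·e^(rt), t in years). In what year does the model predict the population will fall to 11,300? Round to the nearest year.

year 2046

r = ln(24000/42260) / 40 = -0.56579/40 ≈ -0.014145 per year
t = ln(11300/42260) / r = -1.31904/-0.014145 ≈ 93.25 years after 1953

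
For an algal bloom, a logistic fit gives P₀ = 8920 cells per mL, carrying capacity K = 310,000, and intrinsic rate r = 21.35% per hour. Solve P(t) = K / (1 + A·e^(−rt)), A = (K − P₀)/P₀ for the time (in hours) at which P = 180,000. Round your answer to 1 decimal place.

t ≈ 18.0 hours

A = (310000 − 8920)/8920 = 33.75336
180000 = 310000/(1 + 33.75336·e^(−0.2135t)) → 1 + 33.75336·e^(−0.2135t) = 1.72222
e^(−0.2135t) = 0.021397 → t = ln(46.73543)/0.2135 = 3.8445/0.2135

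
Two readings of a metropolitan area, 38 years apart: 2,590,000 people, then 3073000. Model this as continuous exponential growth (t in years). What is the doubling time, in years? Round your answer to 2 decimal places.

doubling time ≈ 154.04 years

r = ln(3073000/2590000) / 38 = ln(1.18649) / 38 ≈ 0.0045 per year
doubling time = ln 2 / |r| = 0.69315 / 0.0045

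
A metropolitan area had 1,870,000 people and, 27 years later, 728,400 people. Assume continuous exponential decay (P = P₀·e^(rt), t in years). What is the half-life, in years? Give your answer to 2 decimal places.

r = ln(728400/1870000) / 27 = ln(0.38952) / 27 ≈ -0.03492 per year
half-life = ln 2 / |r| = 0.69315 / 0.03492

half-life ≈ 19.85 years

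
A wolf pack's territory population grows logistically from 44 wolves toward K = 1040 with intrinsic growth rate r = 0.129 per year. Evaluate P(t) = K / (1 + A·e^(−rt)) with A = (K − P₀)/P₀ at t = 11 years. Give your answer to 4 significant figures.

A = (1040 − 44)/44 = 22.63636
P(11) = 1040 / (1 + 22.63636·e^(−0.129·11)) = 1040 / (1 + 22.63636·0.241956)
= 1040 / 6.477 ≈ 160.57

≈ 160.6 wolves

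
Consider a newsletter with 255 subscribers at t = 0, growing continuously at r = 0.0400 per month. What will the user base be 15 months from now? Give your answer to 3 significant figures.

≈ 465 subscribers

P(15) = 255 · e^(0.04·15) = 255 · e^(0.6)
= 255 · 1.82212 ≈ 464.64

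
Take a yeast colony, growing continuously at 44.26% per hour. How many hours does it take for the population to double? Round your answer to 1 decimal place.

doubling time = ln(2) / |r| = 0.69315 / 0.4426

doubling time ≈ 1.6 hours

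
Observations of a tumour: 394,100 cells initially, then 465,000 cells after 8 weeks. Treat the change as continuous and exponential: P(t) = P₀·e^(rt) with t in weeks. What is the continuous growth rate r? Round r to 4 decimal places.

465000 = 394100 · e^(r·8)
e^(8r) = 465000/394100 = 1.1799
r = ln(1.1799) / 8 = 0.16543 / 8

r ≈ 0.0207 per week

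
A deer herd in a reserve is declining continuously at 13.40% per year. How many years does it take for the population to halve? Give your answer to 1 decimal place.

half-life ≈ 5.2 years

half-life = ln(2) / |r| = 0.69315 / 0.134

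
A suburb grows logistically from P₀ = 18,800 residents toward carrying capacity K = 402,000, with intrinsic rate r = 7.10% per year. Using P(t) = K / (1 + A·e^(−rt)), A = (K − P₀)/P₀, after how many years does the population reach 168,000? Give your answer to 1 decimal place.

A = (402000 − 18800)/18800 = 20.38298
168000 = 402000/(1 + 20.38298·e^(−0.071t)) → 1 + 20.38298·e^(−0.071t) = 2.39286
e^(−0.071t) = 0.068334 → t = ln(14.63393)/0.071 = 2.68334/0.071

t ≈ 37.8 years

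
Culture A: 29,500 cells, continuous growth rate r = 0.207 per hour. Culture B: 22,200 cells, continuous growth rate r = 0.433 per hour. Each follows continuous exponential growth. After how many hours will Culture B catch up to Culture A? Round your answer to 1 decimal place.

t ≈ 1.3 hours

29500·e^(0.207t) = 22200·e^(0.433t)
29500/22200 = e^((0.433 − 0.207)t) → ln(1.32883) = 0.226·t
t = 0.2843 / 0.226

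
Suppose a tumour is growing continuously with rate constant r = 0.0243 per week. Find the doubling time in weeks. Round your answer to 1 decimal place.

doubling time ≈ 28.5 weeks

doubling time = ln(2) / |r| = 0.69315 / 0.0243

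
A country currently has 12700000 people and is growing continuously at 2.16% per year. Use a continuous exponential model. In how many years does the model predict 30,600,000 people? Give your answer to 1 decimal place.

30600000 = 12700000 · e^(0.0216·t)
t = ln(30600000/12700000) / 0.0216 = ln(2.40945) / 0.0216 = 0.8794 / 0.0216

t ≈ 40.7 years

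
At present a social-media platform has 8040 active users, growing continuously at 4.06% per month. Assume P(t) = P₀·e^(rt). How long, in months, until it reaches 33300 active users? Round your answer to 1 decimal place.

t ≈ 35.0 months

33300 = 8040 · e^(0.0406·t)
t = ln(33300/8040) / 0.0406 = ln(4.14179) / 0.0406 = 1.42113 / 0.0406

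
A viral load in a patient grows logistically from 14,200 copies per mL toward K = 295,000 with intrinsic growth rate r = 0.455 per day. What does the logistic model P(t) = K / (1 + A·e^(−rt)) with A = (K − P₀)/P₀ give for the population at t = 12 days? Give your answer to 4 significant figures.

A = (295000 − 14200)/14200 = 19.77465
P(12) = 295000 / (1 + 19.77465·e^(−0.455·12)) = 295000 / (1 + 19.77465·0.004254)
= 295000 / 1.08411 ≈ 272111.96

≈ 272,100 copies per mL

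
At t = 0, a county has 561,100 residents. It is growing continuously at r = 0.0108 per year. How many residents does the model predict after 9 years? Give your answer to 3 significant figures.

P(9) = 561100 · e^(0.0108·9) = 561100 · e^(0.0972)
= 561100 · 1.10208 ≈ 618377.52

≈ 618,000 residents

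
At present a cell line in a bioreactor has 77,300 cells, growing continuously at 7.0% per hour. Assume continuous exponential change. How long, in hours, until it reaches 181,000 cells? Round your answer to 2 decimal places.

181000 = 77300 · e^(0.07·t)
t = ln(181000/77300) / 0.07 = ln(2.34153) / 0.07 = 0.8508 / 0.07

t ≈ 12.15 hours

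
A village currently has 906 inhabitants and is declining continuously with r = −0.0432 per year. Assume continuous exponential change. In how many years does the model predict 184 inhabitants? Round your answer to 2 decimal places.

t ≈ 36.90 years

184 = 906 · e^(-0.0432·t)
t = ln(184/906) / -0.0432 = ln(0.20309) / -0.0432 = -1.5941 / -0.0432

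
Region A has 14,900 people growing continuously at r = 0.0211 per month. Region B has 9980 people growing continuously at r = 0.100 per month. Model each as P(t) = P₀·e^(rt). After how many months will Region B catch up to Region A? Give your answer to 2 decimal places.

14900·e^(0.0211t) = 9980·e^(0.1t)
14900/9980 = e^((0.1 − 0.0211)t) → ln(1.49299) = 0.0789·t
t = 0.40078 / 0.0789

t ≈ 5.08 months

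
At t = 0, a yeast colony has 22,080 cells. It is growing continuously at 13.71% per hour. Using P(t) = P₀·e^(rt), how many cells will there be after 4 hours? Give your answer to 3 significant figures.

P(4) = 22080 · e^(0.1371·4) = 22080 · e^(0.5484)
= 22080 · 1.73048 ≈ 38209.04

≈ 38,200 cells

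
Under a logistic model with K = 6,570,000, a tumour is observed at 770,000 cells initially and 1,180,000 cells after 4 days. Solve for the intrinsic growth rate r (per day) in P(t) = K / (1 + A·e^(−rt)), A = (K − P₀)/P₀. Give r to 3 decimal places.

A = (6570000 − 770000)/770000 = 7.53247
1180000 = 6570000/(1 + 7.53247·e^(−r·4)) → e^(−4r) = (5.5678 − 1)/7.53247 = 0.606414
r = −ln(0.606414)/4 = 0.50019/4

r ≈ 0.125 per day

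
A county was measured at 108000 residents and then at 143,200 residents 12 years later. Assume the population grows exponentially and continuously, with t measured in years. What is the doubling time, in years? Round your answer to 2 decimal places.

r = ln(143200/108000) / 12 = ln(1.32593) / 12 ≈ 0.023509 per year
doubling time = ln 2 / |r| = 0.69315 / 0.023509

doubling time ≈ 29.48 years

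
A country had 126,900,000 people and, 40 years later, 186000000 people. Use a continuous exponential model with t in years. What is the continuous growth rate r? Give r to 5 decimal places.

r ≈ 0.00956 per year

186000000 = 126900000 · e^(r·40)
e^(40r) = 186000000/126900000 = 1.46572
r = ln(1.46572) / 40 = 0.38235 / 40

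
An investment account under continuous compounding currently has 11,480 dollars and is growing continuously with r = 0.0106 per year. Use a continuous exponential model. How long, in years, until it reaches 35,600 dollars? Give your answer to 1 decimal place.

35600 = 11480 · e^(0.0106·t)
t = ln(35600/11480) / 0.0106 = ln(3.10105) / 0.0106 = 1.13174 / 0.0106

t ≈ 106.8 years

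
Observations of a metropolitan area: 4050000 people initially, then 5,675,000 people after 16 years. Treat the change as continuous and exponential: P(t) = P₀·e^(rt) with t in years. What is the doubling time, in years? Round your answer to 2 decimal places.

doubling time ≈ 32.87 years

r = ln(5675000/4050000) / 16 = ln(1.40123) / 16 ≈ 0.021085 per year
doubling time = ln 2 / |r| = 0.69315 / 0.021085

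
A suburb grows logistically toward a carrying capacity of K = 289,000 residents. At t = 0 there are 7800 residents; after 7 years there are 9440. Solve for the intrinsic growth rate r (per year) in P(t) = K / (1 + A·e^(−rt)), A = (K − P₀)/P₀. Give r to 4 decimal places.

A = (289000 − 7800)/7800 = 36.05128
9440 = 289000/(1 + 36.05128·e^(−r·7)) → e^(−7r) = (30.61441 − 1)/36.05128 = 0.821452
r = −ln(0.821452)/7 = 0.19668/7

r ≈ 0.0281 per year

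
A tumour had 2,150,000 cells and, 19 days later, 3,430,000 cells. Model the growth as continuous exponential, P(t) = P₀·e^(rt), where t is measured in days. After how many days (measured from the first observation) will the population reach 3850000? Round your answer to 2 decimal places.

t ≈ 23.70 days

r = ln(3430000/2150000) / 19 ≈ 0.024584 per day
t = ln(3850000/2150000) / r = 0.58261 / 0.024584 ≈ 23.699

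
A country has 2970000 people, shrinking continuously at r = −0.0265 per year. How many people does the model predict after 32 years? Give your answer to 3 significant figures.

P(32) = 2970000 · e^(-0.0265·32) = 2970000 · e^(-0.848)
= 2970000 · 0.42827 ≈ 1271963.73

≈ 1,270,000 people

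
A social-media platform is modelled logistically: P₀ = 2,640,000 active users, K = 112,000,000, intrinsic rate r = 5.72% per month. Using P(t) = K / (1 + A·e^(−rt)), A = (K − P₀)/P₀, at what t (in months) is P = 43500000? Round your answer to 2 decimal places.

A = (112000000 − 2640000)/2640000 = 41.42424
43500000 = 112000000/(1 + 41.42424·e^(−0.0572t)) → 1 + 41.42424·e^(−0.0572t) = 2.57471
e^(−0.0572t) = 0.038014 → t = ln(26.30591)/0.0572 = 3.26979/0.0572

t ≈ 57.16 months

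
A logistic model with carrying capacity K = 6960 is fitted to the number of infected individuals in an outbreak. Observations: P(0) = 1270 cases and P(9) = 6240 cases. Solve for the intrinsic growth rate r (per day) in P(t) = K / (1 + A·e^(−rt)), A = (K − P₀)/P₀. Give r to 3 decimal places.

r ≈ 0.407 per day

A = (6960 − 1270)/1270 = 4.48031
6240 = 6960/(1 + 4.48031·e^(−r·9)) → e^(−9r) = (1.11538 − 1)/4.48031 = 0.025754
r = −ln(0.025754)/9 = 3.65918/9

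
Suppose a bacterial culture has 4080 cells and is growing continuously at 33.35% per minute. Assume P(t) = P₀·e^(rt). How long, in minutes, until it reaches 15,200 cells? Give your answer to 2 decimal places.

15200 = 4080 · e^(0.3335·t)
t = ln(15200/4080) / 0.3335 = ln(3.72549) / 0.3335 = 1.3152 / 0.3335

t ≈ 3.94 minutes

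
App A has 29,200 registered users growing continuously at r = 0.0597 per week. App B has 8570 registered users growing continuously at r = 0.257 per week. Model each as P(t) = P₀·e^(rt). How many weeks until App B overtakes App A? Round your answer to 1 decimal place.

29200·e^(0.0597t) = 8570·e^(0.257t)
29200/8570 = e^((0.257 − 0.0597)t) → ln(3.40723) = 0.1973·t
t = 1.2259 / 0.1973

t ≈ 6.2 weeks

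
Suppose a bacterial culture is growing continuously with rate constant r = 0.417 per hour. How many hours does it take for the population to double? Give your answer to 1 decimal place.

doubling time ≈ 1.7 hours

doubling time = ln(2) / |r| = 0.69315 / 0.417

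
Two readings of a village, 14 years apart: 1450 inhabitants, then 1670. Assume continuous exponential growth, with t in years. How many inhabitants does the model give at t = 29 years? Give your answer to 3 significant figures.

≈ 1,940 inhabitants

r = ln(1670/1450) / 14 ≈ 0.01009 per year
P(29) = 1450 · e^(0.01009·29) = 1450 · 1.33992 ≈ 1942.88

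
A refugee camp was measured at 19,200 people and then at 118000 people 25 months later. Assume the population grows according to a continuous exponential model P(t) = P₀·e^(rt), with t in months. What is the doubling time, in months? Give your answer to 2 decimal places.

doubling time ≈ 9.54 months

r = ln(118000/19200) / 25 = ln(6.14583) / 25 ≈ 0.072631 per month
doubling time = ln 2 / |r| = 0.69315 / 0.072631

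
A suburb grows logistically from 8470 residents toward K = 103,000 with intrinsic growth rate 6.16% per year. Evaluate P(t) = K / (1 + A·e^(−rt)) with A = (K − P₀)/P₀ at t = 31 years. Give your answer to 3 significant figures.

≈ 38,800 residents

A = (103000 − 8470)/8470 = 11.16057
P(31) = 103000 / (1 + 11.16057·e^(−0.0616·31)) = 103000 / (1 + 11.16057·0.14814)
= 103000 / 2.65332 ≈ 38819.26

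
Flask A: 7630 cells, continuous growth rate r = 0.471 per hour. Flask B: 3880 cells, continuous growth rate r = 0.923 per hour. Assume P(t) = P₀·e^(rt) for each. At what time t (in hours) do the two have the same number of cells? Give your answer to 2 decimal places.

7630·e^(0.471t) = 3880·e^(0.923t)
7630/3880 = e^((0.923 − 0.471)t) → ln(1.96649) = 0.452·t
t = 0.67625 / 0.452

t ≈ 1.50 hours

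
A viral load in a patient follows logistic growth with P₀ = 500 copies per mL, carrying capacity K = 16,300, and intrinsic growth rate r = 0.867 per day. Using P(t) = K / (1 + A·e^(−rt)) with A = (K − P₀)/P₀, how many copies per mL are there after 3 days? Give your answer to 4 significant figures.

≈ 4,873 copies per mL

A = (16300 − 500)/500 = 31.6
P(3) = 16300 / (1 + 31.6·e^(−0.867·3)) = 16300 / (1 + 31.6·0.074199)
= 16300 / 3.3447 ≈ 4873.38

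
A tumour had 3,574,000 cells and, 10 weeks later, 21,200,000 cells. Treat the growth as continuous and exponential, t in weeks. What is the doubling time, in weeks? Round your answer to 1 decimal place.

doubling time ≈ 3.9 weeks

r = ln(21200000/3574000) / 10 = ln(5.93173) / 10 ≈ 0.178032 per week
doubling time = ln 2 / |r| = 0.69315 / 0.178032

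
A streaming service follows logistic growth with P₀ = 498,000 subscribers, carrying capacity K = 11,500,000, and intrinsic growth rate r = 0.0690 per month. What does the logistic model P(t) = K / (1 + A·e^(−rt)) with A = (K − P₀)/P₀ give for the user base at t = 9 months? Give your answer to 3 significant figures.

A = (11500000 − 498000)/498000 = 22.09237
P(9) = 11500000 / (1 + 22.09237·e^(−0.069·9)) = 11500000 / (1 + 22.09237·0.537407)
= 11500000 / 12.87259 ≈ 893371.2

≈ 893,000 subscribers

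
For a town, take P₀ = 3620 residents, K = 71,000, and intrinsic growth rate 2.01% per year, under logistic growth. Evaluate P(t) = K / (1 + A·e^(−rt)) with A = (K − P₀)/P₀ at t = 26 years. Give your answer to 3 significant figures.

≈ 5,900 residents

A = (71000 − 3620)/3620 = 18.61326
P(26) = 71000 / (1 + 18.61326·e^(−0.0201·26)) = 71000 / (1 + 18.61326·0.592977)
= 71000 / 12.03723 ≈ 5898.37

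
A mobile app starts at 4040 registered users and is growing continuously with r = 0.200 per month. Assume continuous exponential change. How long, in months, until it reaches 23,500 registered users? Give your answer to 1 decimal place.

t ≈ 8.8 months

23500 = 4040 · e^(0.2·t)
t = ln(23500/4040) / 0.2 = ln(5.81683) / 0.2 = 1.76076 / 0.2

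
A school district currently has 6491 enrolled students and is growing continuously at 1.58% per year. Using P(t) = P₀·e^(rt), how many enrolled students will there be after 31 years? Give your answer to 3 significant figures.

P(31) = 6491 · e^(0.0158·31) = 6491 · e^(0.4898)
= 6491 · 1.63199 ≈ 10593.25

≈ 10,600 enrolled students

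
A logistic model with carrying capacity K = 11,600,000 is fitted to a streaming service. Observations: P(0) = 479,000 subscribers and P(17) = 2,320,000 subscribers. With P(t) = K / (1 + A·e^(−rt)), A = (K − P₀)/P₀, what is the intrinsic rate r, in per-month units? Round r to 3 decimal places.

r ≈ 0.103 per month

A = (11600000 − 479000)/479000 = 23.21712
2320000 = 11600000/(1 + 23.21712·e^(−r·17)) → e^(−17r) = (5 − 1)/23.21712 = 0.172287
r = −ln(0.172287)/17 = 1.7586/17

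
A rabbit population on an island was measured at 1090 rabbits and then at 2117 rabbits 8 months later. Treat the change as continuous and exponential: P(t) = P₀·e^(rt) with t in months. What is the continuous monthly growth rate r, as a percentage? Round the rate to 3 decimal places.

r ≈ 8.298% per month

2117 = 1090 · e^(r·8)
e^(8r) = 2117/1090 = 1.9422
r = ln(1.9422) / 8 = 0.66382 / 8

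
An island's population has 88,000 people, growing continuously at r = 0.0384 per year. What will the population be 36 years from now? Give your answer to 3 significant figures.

≈ 351,000 people

P(36) = 88000 · e^(0.0384·36) = 88000 · e^(1.3824)
= 88000 · 3.98445 ≈ 350631.85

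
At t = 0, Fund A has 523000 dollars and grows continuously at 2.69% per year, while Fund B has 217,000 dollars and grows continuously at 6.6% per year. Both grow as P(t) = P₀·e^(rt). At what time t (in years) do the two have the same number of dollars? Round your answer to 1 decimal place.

523000·e^(0.0269t) = 217000·e^(0.066t)
523000/217000 = e^((0.066 − 0.0269)t) → ln(2.41014) = 0.0391·t
t = 0.87968 / 0.0391

t ≈ 22.5 years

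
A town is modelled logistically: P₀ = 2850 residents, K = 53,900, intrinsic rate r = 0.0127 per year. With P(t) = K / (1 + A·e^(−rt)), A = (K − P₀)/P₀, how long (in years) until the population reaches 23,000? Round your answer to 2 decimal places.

t ≈ 203.95 years

A = (53900 − 2850)/2850 = 17.91228
23000 = 53900/(1 + 17.91228·e^(−0.0127t)) → 1 + 17.91228·e^(−0.0127t) = 2.34348
e^(−0.0127t) = 0.075003 → t = ln(13.33277)/0.0127 = 2.59022/0.0127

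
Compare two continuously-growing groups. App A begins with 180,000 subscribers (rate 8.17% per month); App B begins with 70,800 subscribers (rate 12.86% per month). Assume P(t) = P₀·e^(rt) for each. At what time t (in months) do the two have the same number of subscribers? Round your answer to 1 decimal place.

t ≈ 19.9 months

180000·e^(0.0817t) = 70800·e^(0.1286t)
180000/70800 = e^((0.1286 − 0.0817)t) → ln(2.54237) = 0.0469·t
t = 0.9331 / 0.0469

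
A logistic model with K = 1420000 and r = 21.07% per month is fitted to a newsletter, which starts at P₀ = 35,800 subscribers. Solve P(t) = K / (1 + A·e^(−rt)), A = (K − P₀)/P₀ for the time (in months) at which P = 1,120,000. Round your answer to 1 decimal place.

t ≈ 23.6 months

A = (1420000 − 35800)/35800 = 38.6648
1120000 = 1420000/(1 + 38.6648·e^(−0.2107t)) → 1 + 38.6648·e^(−0.2107t) = 1.26786
e^(−0.2107t) = 0.006928 → t = ln(144.3486)/0.2107 = 4.97223/0.2107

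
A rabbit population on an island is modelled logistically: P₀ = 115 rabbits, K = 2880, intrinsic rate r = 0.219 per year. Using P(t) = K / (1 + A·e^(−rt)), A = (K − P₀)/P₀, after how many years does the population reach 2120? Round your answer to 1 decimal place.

A = (2880 − 115)/115 = 24.04348
2120 = 2880/(1 + 24.04348·e^(−0.219t)) → 1 + 24.04348·e^(−0.219t) = 1.35849
e^(−0.219t) = 0.01491 → t = ln(67.06865)/0.219 = 4.20572/0.219

t ≈ 19.2 years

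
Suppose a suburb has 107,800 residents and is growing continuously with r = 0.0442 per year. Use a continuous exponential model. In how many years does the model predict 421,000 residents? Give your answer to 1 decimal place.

421000 = 107800 · e^(0.0442·t)
t = ln(421000/107800) / 0.0442 = ln(3.90538) / 0.0442 = 1.36236 / 0.0442

t ≈ 30.8 years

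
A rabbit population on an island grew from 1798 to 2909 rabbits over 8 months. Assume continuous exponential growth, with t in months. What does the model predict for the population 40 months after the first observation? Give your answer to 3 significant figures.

≈ 19,900 rabbits

r = ln(2909/1798) / 8 ≈ 0.060142 per month
P(40) = 1798 · e^(0.060142·40) = 1798 · 11.08588 ≈ 19932.41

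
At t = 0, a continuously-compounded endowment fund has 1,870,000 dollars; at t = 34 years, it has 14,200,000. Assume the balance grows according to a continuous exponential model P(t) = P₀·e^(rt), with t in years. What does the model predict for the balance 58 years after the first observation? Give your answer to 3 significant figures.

r = ln(14200000/1870000) / 34 ≈ 0.059627 per year
P(58) = 1870000 · e^(0.059627·58) = 1870000 · 31.76425 ≈ 59399140.3

≈ 59,400,000 dollars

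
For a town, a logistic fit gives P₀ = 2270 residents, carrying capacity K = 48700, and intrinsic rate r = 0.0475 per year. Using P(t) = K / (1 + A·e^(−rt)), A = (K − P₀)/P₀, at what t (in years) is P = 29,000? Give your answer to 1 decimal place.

t ≈ 71.7 years

A = (48700 − 2270)/2270 = 20.45374
29000 = 48700/(1 + 20.45374·e^(−0.0475t)) → 1 + 20.45374·e^(−0.0475t) = 1.67931
e^(−0.0475t) = 0.033212 → t = ln(30.10957)/0.0475 = 3.40484/0.0475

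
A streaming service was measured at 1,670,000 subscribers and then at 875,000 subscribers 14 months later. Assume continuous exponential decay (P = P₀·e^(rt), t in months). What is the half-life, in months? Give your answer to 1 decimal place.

half-life ≈ 15.0 months

r = ln(875000/1670000) / 14 = ln(0.52395) / 14 ≈ -0.046168 per month
half-life = ln 2 / |r| = 0.69315 / 0.046168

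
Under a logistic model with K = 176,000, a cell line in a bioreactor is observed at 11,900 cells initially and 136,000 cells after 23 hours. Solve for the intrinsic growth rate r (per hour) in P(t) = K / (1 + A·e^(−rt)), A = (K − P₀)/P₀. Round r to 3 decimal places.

r ≈ 0.167 per hour

A = (176000 − 11900)/11900 = 13.78992
136000 = 176000/(1 + 13.78992·e^(−r·23)) → e^(−23r) = (1.29412 − 1)/13.78992 = 0.021328
r = −ln(0.021328)/23 = 3.84771/23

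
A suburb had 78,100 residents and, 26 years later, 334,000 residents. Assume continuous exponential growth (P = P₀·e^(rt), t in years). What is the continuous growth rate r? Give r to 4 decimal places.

r ≈ 0.0559 per year

334000 = 78100 · e^(r·26)
e^(26r) = 334000/78100 = 4.27657
r = ln(4.27657) / 26 = 1.45315 / 26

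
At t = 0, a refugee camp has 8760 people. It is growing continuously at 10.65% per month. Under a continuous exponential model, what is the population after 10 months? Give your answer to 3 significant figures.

≈ 25,400 people

P(10) = 8760 · e^(0.1065·10) = 8760 · e^(1.065)
= 8760 · 2.90084 ≈ 25411.35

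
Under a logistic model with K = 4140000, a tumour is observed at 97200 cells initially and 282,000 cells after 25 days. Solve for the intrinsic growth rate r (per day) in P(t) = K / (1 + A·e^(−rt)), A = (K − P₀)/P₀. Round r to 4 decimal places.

r ≈ 0.0445 per day

A = (4140000 − 97200)/97200 = 41.59259
282000 = 4140000/(1 + 41.59259·e^(−r·25)) → e^(−25r) = (14.68085 − 1)/41.59259 = 0.328925
r = −ln(0.328925)/25 = 1.11192/25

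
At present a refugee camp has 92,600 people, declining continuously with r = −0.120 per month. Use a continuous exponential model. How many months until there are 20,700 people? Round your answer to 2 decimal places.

20700 = 92600 · e^(-0.12·t)
t = ln(20700/92600) / -0.12 = ln(0.22354) / -0.12 = -1.49816 / -0.12

t ≈ 12.48 months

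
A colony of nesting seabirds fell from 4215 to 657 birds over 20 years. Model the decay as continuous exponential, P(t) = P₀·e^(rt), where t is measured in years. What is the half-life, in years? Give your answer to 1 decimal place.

half-life ≈ 7.5 years

r = ln(657/4215) / 20 = ln(0.15587) / 20 ≈ -0.092936 per year
half-life = ln 2 / |r| = 0.69315 / 0.092936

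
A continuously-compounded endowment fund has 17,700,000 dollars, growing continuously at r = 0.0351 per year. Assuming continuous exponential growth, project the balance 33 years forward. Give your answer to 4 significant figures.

P(33) = 17700000 · e^(0.0351·33) = 17700000 · e^(1.1583)
= 17700000 · 3.18451 ≈ 56365915.44

≈ 56,370,000 dollars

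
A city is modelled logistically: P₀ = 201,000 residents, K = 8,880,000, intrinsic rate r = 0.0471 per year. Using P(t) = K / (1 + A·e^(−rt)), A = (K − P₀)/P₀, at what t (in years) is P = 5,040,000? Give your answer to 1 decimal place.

t ≈ 85.7 years

A = (8880000 − 201000)/201000 = 43.1791
5040000 = 8880000/(1 + 43.1791·e^(−0.0471t)) → 1 + 43.1791·e^(−0.0471t) = 1.7619
e^(−0.0471t) = 0.017645 → t = ln(56.67257)/0.0471 = 4.03729/0.0471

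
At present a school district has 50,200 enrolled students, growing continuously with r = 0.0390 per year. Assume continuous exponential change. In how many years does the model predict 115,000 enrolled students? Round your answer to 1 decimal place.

115000 = 50200 · e^(0.039·t)
t = ln(115000/50200) / 0.039 = ln(2.29084) / 0.039 = 0.82892 / 0.039

t ≈ 21.3 years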